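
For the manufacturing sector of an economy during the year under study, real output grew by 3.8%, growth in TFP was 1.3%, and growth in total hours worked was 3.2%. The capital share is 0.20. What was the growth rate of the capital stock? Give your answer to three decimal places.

-0.300%

Labor's share = 1 − 0.2 = 0.8.
gY = gA + 0.8×3.2 + 0.2×g.
0.2×g = 3.8 − 1.3 − 2.56 = -0.06.
g = -0.06 / 0.2 = -0.3%.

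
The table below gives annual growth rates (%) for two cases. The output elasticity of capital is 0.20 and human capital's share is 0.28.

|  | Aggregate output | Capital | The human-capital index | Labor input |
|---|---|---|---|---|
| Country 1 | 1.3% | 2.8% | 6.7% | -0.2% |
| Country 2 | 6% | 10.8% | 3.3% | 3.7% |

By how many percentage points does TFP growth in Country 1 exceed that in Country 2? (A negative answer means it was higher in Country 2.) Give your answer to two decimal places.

Labor's share = 1 − 0.2 − 0.28 = 0.52.
Country 1: TFP = 1.3 − 0.56 − 1.876 + 0.104 = -1.032%.
Country 2: TFP = 6 − 2.16 − 0.924 − 1.924 = 0.992%.
Difference = -1.032 − (0.992) = -2.024 pp.

-2.02 percentage points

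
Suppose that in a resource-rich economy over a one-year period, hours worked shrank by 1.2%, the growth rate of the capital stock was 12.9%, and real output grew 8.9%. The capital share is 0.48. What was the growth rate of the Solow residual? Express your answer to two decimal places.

Labor's share = 1 − 0.48 = 0.52.
The capital stock: 0.48 × 12.9 = 6.192 pp.
Hours worked: 0.52 × (-1.2) = -0.624 pp.
TFP growth = 8.9 − 5.568 = 3.332%.

The Solow residual growth was 3.33%.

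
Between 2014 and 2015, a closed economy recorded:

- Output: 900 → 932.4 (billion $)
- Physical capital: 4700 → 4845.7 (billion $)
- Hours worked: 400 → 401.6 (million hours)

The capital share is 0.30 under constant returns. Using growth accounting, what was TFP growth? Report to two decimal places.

TFP grew 2.39%.

Output growth = (932.4 − 900) / 900 = 3.6%.
Physical capital growth = (4845.7 − 4700) / 4700 = 3.1%.
Hours worked growth = (401.6 − 400) / 400 = 0.4%.
Labor's share = 1 − 0.3 = 0.7.
Physical capital: 0.3 × 3.1 = 0.93 pp.
Hours worked: 0.7 × 0.4 = 0.28 pp.
TFP growth = 3.6 − 1.21 = 2.39%.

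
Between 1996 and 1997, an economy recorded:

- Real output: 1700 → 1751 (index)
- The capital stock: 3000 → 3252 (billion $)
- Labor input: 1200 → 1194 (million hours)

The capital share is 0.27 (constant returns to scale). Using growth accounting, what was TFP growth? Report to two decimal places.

TFP grew 1.10%.

Real output growth = (1751 − 1700) / 1700 = 3%.
The capital stock growth = (3252 − 3000) / 3000 = 8.4%.
Labor input growth = (1194 − 1200) / 1200 = -0.5%.
Labor's share = 1 − 0.27 = 0.73.
The capital stock: 0.27 × 8.4 = 2.268 pp.
Labor input: 0.73 × (-0.5) = -0.365 pp.
TFP growth = 3 − 1.903 = 1.097%.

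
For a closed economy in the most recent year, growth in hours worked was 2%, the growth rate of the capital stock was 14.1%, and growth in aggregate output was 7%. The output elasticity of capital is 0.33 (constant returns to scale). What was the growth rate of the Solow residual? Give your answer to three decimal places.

Labor's share = 1 − 0.33 = 0.67.
The capital stock: 0.33 × 14.1 = 4.653 pp.
Hours worked: 0.67 × 2 = 1.34 pp.
TFP growth = 7 − 5.993 = 1.007%.

The Solow residual growth was 1.007%.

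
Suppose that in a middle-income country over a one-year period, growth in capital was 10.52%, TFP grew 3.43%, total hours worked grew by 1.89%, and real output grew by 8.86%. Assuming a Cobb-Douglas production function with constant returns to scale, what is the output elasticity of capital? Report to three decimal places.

gY = gA + α·gK + (1−α)·gL, so gY − gA − gL = α(gK − gL).
8.86 − 3.43 − 1.89 = α × (10.52 − 1.89).
3.54 = 8.63 α, so α = 0.4102.

The output elasticity of capital is 0.410.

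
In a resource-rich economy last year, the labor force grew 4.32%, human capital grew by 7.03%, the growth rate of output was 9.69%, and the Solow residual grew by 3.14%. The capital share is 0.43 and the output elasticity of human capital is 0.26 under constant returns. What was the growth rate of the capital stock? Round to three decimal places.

Labor's share = 1 − 0.43 − 0.26 = 0.31.
gY = gA + 0.26×7.03 + 0.31×4.32 + 0.43×g.
0.43×g = 9.69 − 3.14 − 3.167 = 3.383.
g = 3.383 / 0.43 = 7.86744%.

The capital stock grew 7.867%.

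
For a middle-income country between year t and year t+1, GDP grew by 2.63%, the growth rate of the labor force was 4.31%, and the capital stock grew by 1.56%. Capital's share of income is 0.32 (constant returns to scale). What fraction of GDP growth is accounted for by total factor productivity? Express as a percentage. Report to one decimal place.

Labor's share = 1 − 0.32 = 0.68.
The capital stock: 0.32 × 1.56 = 0.4992 pp.
The labor force: 0.68 × 4.31 = 2.9308 pp.
TFP growth = 2.63 − 3.43 = -0.8%.
TFP share of growth = -0.8 / 2.63 × 100 = -30.418%.

Total factor productivity accounted for -30.4% of growth.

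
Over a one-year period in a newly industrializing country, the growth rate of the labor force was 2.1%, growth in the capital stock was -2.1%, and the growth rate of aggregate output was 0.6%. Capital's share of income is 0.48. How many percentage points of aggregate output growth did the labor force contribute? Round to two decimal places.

1.09

Labor's share = 1 − 0.48 = 0.52.
Contribution = share × growth = 0.52 × 2.1 = 1.092 pp.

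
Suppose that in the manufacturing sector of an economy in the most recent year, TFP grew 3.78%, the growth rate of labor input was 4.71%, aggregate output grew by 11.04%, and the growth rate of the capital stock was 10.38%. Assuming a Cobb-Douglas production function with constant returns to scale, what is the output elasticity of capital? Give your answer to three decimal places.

The output elasticity of capital is 0.450.

gY = gA + α·gK + (1−α)·gL, so gY − gA − gL = α(gK − gL).
11.04 − 3.78 − 4.71 = α × (10.38 − 4.71).
2.55 = 5.67 α, so α = 0.44974.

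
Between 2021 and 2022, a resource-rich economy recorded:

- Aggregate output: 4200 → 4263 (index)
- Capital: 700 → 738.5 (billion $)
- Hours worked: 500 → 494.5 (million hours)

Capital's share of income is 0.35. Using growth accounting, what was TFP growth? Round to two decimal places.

Aggregate output growth = (4263 − 4200) / 4200 = 1.5%.
Capital growth = (738.5 − 700) / 700 = 5.5%.
Hours worked growth = (494.5 − 500) / 500 = -1.1%.
Labor's share = 1 − 0.35 = 0.65.
Capital: 0.35 × 5.5 = 1.925 pp.
Hours worked: 0.65 × (-1.1) = -0.715 pp.
TFP growth = 1.5 − 1.21 = 0.29%.

TFP grew 0.29%.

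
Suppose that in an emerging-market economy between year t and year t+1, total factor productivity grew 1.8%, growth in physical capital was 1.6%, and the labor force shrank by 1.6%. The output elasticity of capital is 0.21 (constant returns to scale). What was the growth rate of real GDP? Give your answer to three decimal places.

Labor's share = 1 − 0.21 = 0.79.
Physical capital: 0.21 × 1.6 = 0.336 pp.
The labor force: 0.79 × (-1.6) = -1.264 pp.
Output growth = 1.8 + (-0.928) = 0.872%.

Real GDP growth was 0.872%.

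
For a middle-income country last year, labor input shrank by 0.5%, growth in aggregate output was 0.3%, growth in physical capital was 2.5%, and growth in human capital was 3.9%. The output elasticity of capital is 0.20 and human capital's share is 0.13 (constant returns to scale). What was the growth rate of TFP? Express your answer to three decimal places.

Labor's share = 1 − 0.2 − 0.13 = 0.67.
Physical capital: 0.2 × 2.5 = 0.5 pp.
Human capital: 0.13 × 3.9 = 0.507 pp.
Labor input: 0.67 × (-0.5) = -0.335 pp.
TFP growth = 0.3 − 0.672 = -0.372%.

-0.372%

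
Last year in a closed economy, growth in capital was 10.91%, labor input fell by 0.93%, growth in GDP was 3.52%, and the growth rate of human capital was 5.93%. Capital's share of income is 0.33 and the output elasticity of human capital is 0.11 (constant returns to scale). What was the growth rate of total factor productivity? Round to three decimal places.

-0.212%

Labor's share = 1 − 0.33 − 0.11 = 0.56.
Capital: 0.33 × 10.91 = 3.6003 pp.
Human capital: 0.11 × 5.93 = 0.6523 pp.
Labor input: 0.56 × (-0.93) = -0.5208 pp.
TFP growth = 3.52 − 3.7318 = -0.2118%.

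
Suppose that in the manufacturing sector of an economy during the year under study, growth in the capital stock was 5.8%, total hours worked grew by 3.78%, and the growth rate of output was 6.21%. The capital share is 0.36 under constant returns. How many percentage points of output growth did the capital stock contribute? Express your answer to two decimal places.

Contribution = share × growth = 0.36 × 5.8 = 2.088 pp.

2.09 pp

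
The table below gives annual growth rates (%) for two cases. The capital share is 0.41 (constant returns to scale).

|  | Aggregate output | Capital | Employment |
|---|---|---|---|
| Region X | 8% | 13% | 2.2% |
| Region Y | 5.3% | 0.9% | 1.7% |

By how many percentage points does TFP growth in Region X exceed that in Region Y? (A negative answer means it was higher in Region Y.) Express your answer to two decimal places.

-2.56 percentage points

Labor's share = 1 − 0.41 = 0.59.
Region X: TFP = 8 − 5.33 − 1.298 = 1.372%.
Region Y: TFP = 5.3 − 0.369 − 1.003 = 3.928%.
Difference = 1.372 − (3.928) = -2.556 pp.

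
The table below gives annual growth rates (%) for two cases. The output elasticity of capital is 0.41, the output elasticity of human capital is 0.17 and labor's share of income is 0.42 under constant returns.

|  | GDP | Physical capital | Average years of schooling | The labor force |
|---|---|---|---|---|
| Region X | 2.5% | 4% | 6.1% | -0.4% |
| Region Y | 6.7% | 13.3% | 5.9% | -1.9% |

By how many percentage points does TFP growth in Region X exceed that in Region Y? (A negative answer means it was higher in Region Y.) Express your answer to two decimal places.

Labor's share = 1 − 0.41 − 0.17 = 0.42.
Region X: TFP = 2.5 − 1.64 − 1.037 + 0.168 = -0.009%.
Region Y: TFP = 6.7 − 5.453 − 1.003 + 0.798 = 1.042%.
Difference = -0.009 − (1.042) = -1.051 pp.

-1.05 percentage points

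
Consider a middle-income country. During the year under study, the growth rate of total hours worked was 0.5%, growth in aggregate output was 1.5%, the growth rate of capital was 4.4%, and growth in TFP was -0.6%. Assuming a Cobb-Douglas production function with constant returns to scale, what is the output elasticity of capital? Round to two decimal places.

gY = gA + α·gK + (1−α)·gL, so gY − gA − gL = α(gK − gL).
1.5 + 0.6 − 0.5 = α × (4.4 − 0.5).
1.6 = 3.9 α, so α = 0.4103.

α = 0.41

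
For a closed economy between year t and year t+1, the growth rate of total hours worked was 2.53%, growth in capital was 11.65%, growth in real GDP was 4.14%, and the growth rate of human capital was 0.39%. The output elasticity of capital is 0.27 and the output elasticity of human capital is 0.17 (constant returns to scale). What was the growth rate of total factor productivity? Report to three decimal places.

-0.489%

Labor's share = 1 − 0.27 − 0.17 = 0.56.
Capital: 0.27 × 11.65 = 3.1455 pp.
Human capital: 0.17 × 0.39 = 0.0663 pp.
Total hours worked: 0.56 × 2.53 = 1.4168 pp.
TFP growth = 4.14 − 4.6286 = -0.4886%.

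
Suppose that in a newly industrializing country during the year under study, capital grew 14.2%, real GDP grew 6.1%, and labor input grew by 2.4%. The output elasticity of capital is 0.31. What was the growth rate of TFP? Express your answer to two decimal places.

Labor's share = 1 − 0.31 = 0.69.
Capital: 0.31 × 14.2 = 4.402 pp.
Labor input: 0.69 × 2.4 = 1.656 pp.
TFP growth = 6.1 − 6.058 = 0.042%.

0.04%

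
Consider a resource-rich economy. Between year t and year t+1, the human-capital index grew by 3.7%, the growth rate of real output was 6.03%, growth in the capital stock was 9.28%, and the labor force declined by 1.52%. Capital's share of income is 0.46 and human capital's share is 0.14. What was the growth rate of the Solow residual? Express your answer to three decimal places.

The Solow residual grew 1.851%.

Labor's share = 1 − 0.46 − 0.14 = 0.4.
The capital stock: 0.46 × 9.28 = 4.2688 pp.
The human-capital index: 0.14 × 3.7 = 0.518 pp.
The labor force: 0.4 × (-1.52) = -0.608 pp.
TFP growth = 6.03 − 4.1788 = 1.8512%.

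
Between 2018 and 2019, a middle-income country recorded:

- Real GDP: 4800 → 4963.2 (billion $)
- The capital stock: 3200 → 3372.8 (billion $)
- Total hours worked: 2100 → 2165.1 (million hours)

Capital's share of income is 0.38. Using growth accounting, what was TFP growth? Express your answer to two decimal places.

-0.57%

Real GDP growth = (4963.2 − 4800) / 4800 = 3.4%.
The capital stock growth = (3372.8 − 3200) / 3200 = 5.4%.
Total hours worked growth = (2165.1 − 2100) / 2100 = 3.1%.
Labor's share = 1 − 0.38 = 0.62.
The capital stock: 0.38 × 5.4 = 2.052 pp.
Total hours worked: 0.62 × 3.1 = 1.922 pp.
TFP growth = 3.4 − 3.974 = -0.574%.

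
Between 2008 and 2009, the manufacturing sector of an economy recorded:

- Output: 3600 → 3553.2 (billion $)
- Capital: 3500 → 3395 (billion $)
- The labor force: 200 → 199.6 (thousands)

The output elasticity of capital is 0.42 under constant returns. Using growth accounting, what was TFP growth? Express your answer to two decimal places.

0.08%

Output growth = (3553.2 − 3600) / 3600 = -1.3%.
Capital growth = (3395 − 3500) / 3500 = -3%.
The labor force growth = (199.6 − 200) / 200 = -0.2%.
Labor's share = 1 − 0.42 = 0.58.
Capital: 0.42 × (-3) = -1.26 pp.
The labor force: 0.58 × (-0.2) = -0.116 pp.
TFP growth = -1.3 + 1.376 = 0.076%.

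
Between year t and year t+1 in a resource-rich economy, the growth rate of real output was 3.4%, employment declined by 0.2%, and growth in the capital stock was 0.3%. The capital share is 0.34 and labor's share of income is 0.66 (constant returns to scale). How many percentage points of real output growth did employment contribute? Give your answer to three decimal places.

Labor's share = 1 − 0.34 = 0.66.
Contribution = share × growth = 0.66 × (-0.2) = -0.132 pp.

-0.132 pp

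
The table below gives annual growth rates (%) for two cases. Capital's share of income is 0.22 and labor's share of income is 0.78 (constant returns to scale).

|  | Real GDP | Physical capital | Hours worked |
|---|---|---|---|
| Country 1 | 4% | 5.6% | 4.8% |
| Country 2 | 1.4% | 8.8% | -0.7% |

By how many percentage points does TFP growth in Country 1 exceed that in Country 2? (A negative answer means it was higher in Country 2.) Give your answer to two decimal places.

-0.99 percentage points

Labor's share = 1 − 0.22 = 0.78.
Country 1: TFP = 4 − 1.232 − 3.744 = -0.976%.
Country 2: TFP = 1.4 − 1.936 + 0.546 = 0.01%.
Difference = -0.976 − (0.01) = -0.986 pp.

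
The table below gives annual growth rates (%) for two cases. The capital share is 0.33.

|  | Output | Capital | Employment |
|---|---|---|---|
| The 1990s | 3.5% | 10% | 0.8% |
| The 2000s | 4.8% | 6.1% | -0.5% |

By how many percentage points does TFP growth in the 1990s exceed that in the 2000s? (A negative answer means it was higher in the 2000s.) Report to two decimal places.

-3.46 percentage points

Labor's share = 1 − 0.33 = 0.67.
The 1990s: TFP = 3.5 − 3.3 − 0.536 = -0.336%.
The 2000s: TFP = 4.8 − 2.013 + 0.335 = 3.122%.
Difference = -0.336 − (3.122) = -3.458 pp.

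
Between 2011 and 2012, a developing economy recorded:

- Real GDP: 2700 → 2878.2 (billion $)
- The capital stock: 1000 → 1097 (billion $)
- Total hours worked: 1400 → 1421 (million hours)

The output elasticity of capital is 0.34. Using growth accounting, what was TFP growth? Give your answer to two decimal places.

2.31%

Real GDP growth = (2878.2 − 2700) / 2700 = 6.6%.
The capital stock growth = (1097 − 1000) / 1000 = 9.7%.
Total hours worked growth = (1421 − 1400) / 1400 = 1.5%.
Labor's share = 1 − 0.34 = 0.66.
The capital stock: 0.34 × 9.7 = 3.298 pp.
Total hours worked: 0.66 × 1.5 = 0.99 pp.
TFP growth = 6.6 − 4.288 = 2.312%.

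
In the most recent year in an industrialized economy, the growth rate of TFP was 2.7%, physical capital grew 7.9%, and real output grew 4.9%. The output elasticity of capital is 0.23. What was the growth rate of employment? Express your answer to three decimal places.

0.497%

Labor's share = 1 − 0.23 = 0.77.
gY = gA + 0.23×7.9 + 0.77×g.
0.77×g = 4.9 − 2.7 − 1.817 = 0.383.
g = 0.383 / 0.77 = 0.4974%.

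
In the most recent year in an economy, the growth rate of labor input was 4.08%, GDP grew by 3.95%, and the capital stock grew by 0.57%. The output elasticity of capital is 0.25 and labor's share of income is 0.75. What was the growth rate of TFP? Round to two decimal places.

Labor's share = 1 − 0.25 = 0.75.
The capital stock: 0.25 × 0.57 = 0.1425 pp.
Labor input: 0.75 × 4.08 = 3.06 pp.
TFP growth = 3.95 − 3.2025 = 0.7475%.

0.75%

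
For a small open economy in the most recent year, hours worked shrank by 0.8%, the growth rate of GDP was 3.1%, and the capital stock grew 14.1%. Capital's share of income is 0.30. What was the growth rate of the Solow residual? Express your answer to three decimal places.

-0.570%

Labor's share = 1 − 0.3 = 0.7.
The capital stock: 0.3 × 14.1 = 4.23 pp.
Hours worked: 0.7 × (-0.8) = -0.56 pp.
TFP growth = 3.1 − 3.67 = -0.57%.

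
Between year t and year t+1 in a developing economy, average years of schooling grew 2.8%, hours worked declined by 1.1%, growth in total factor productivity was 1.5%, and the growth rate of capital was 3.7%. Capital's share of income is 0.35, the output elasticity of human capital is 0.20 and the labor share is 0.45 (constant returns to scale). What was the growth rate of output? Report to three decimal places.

Labor's share = 1 − 0.35 − 0.2 = 0.45.
Capital: 0.35 × 3.7 = 1.295 pp.
Average years of schooling: 0.2 × 2.8 = 0.56 pp.
Hours worked: 0.45 × (-1.1) = -0.495 pp.
Output growth = 1.5 + 1.36 = 2.86%.

Output grew 2.860%.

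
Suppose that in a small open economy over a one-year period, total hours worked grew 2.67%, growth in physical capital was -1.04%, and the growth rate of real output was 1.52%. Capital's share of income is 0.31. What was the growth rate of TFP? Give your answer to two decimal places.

Labor's share = 1 − 0.31 = 0.69.
Physical capital: 0.31 × (-1.04) = -0.3224 pp.
Total hours worked: 0.69 × 2.67 = 1.8423 pp.
TFP growth = 1.52 − 1.5199 = 0.0001%.

TFP growth was 0.00%.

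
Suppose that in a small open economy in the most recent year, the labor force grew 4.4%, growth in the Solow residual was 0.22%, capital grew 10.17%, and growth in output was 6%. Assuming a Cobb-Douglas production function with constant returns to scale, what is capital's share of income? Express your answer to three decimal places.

0.239

gY = gA + α·gK + (1−α)·gL, so gY − gA − gL = α(gK − gL).
6 − 0.22 − 4.4 = α × (10.17 − 4.4).
1.38 = 5.77 α, so α = 0.23917.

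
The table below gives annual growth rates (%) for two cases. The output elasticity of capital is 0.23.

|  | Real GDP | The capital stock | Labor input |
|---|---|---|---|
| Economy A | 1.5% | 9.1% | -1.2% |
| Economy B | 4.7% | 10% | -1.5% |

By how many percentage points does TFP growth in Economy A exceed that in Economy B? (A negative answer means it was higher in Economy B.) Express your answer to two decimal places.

Labor's share = 1 − 0.23 = 0.77.
Economy A: TFP = 1.5 − 2.093 + 0.924 = 0.331%.
Economy B: TFP = 4.7 − 2.3 + 1.155 = 3.555%.
Difference = 0.331 − (3.555) = -3.224 pp.

-3.22 percentage points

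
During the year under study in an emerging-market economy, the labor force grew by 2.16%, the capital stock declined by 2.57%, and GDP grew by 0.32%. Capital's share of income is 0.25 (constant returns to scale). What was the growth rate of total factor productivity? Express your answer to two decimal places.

-0.66%

Labor's share = 1 − 0.25 = 0.75.
The capital stock: 0.25 × (-2.57) = -0.6425 pp.
The labor force: 0.75 × 2.16 = 1.62 pp.
TFP growth = 0.32 − 0.9775 = -0.6575%.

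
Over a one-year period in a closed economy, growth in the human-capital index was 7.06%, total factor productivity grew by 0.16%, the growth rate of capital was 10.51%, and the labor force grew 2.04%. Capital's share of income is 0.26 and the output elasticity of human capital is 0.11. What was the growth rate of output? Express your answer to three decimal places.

Labor's share = 1 − 0.26 − 0.11 = 0.63.
Capital: 0.26 × 10.51 = 2.7326 pp.
The human-capital index: 0.11 × 7.06 = 0.7766 pp.
The labor force: 0.63 × 2.04 = 1.2852 pp.
Output growth = 0.16 + 4.7944 = 4.9544%.

4.954%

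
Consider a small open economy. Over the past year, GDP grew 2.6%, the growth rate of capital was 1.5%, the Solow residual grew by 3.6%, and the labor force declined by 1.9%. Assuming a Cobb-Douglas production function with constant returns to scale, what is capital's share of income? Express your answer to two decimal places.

Capital's share of income is 0.26.

gY = gA + α·gK + (1−α)·gL, so gY − gA − gL = α(gK − gL).
2.6 − 3.6 + 1.9 = α × (1.5 − (-1.9)).
0.9 = 3.4 α, so α = 0.2647.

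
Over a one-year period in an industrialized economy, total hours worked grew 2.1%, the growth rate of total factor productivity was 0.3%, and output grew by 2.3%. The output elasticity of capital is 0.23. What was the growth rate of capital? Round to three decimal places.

Labor's share = 1 − 0.23 = 0.77.
gY = gA + 0.77×2.1 + 0.23×g.
0.23×g = 2.3 − 0.3 − 1.617 = 0.383.
g = 0.383 / 0.23 = 1.66522%.

1.665%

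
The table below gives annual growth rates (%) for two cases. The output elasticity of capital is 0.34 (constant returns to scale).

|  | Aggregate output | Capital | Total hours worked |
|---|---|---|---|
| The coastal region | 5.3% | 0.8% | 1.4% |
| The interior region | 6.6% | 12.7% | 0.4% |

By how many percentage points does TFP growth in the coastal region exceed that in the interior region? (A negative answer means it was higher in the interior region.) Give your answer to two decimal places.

Labor's share = 1 − 0.34 = 0.66.
The coastal region: TFP = 5.3 − 0.272 − 0.924 = 4.104%.
The interior region: TFP = 6.6 − 4.318 − 0.264 = 2.018%.
Difference = 4.104 − (2.018) = 2.086 pp.

2.09 percentage points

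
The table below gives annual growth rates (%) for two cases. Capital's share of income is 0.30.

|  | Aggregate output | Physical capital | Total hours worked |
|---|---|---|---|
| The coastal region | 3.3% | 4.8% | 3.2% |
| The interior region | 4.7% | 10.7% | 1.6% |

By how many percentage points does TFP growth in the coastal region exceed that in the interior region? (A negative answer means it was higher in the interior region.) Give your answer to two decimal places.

-0.75 percentage points

Labor's share = 1 − 0.3 = 0.7.
The coastal region: TFP = 3.3 − 1.44 − 2.24 = -0.38%.
The interior region: TFP = 4.7 − 3.21 − 1.12 = 0.37%.
Difference = -0.38 − (0.37) = -0.75 pp.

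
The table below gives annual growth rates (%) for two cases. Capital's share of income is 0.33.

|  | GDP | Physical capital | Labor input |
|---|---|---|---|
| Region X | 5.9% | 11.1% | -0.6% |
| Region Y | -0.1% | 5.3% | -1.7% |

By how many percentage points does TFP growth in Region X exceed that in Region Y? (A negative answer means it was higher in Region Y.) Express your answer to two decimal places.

Labor's share = 1 − 0.33 = 0.67.
Region X: TFP = 5.9 − 3.663 + 0.402 = 2.639%.
Region Y: TFP = -0.1 − 1.749 + 1.139 = -0.71%.
Difference = 2.639 − (-0.71) = 3.349 pp.

3.35 percentage points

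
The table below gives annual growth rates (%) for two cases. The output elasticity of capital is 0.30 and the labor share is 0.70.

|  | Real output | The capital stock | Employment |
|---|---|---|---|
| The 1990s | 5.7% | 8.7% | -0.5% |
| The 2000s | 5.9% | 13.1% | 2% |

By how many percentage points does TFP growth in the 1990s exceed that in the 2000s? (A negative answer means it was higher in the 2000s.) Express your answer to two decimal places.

Labor's share = 1 − 0.3 = 0.7.
The 1990s: TFP = 5.7 − 2.61 + 0.35 = 3.44%.
The 2000s: TFP = 5.9 − 3.93 − 1.4 = 0.57%.
Difference = 3.44 − (0.57) = 2.87 pp.

2.87 percentage points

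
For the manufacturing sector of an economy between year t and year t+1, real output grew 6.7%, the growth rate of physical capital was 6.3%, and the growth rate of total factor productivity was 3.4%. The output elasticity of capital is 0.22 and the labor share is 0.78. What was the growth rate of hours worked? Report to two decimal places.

2.45%

Labor's share = 1 − 0.22 = 0.78.
gY = gA + 0.22×6.3 + 0.78×g.
0.78×g = 6.7 − 3.4 − 1.386 = 1.914.
g = 1.914 / 0.78 = 2.4538%.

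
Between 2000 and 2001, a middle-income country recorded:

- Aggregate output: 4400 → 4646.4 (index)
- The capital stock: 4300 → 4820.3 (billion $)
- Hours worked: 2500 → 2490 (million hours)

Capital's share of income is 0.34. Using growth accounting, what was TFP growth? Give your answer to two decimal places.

1.75%

Aggregate output growth = (4646.4 − 4400) / 4400 = 5.6%.
The capital stock growth = (4820.3 − 4300) / 4300 = 12.1%.
Hours worked growth = (2490 − 2500) / 2500 = -0.4%.
Labor's share = 1 − 0.34 = 0.66.
The capital stock: 0.34 × 12.1 = 4.114 pp.
Hours worked: 0.66 × (-0.4) = -0.264 pp.
TFP growth = 5.6 − 3.85 = 1.75%.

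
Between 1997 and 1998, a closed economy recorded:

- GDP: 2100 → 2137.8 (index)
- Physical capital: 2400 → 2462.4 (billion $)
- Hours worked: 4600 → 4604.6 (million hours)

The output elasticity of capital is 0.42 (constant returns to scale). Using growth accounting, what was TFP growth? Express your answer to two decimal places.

0.65%

GDP growth = (2137.8 − 2100) / 2100 = 1.8%.
Physical capital growth = (2462.4 − 2400) / 2400 = 2.6%.
Hours worked growth = (4604.6 − 4600) / 4600 = 0.1%.
Labor's share = 1 − 0.42 = 0.58.
Physical capital: 0.42 × 2.6 = 1.092 pp.
Hours worked: 0.58 × 0.1 = 0.058 pp.
TFP growth = 1.8 − 1.15 = 0.65%.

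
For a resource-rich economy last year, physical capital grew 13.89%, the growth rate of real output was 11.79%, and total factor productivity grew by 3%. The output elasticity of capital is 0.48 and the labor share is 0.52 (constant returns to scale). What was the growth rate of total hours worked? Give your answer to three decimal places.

Labor's share = 1 − 0.48 = 0.52.
gY = gA + 0.48×13.89 + 0.52×g.
0.52×g = 11.79 − 3 − 6.6672 = 2.1228.
g = 2.1228 / 0.52 = 4.08231%.

Total hours worked grew 4.082%.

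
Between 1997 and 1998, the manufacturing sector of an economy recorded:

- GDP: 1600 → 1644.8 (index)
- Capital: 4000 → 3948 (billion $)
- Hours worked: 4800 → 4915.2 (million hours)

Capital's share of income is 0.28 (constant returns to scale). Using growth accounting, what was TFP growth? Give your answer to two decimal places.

TFP grew 1.44%.

GDP growth = (1644.8 − 1600) / 1600 = 2.8%.
Capital growth = (3948 − 4000) / 4000 = -1.3%.
Hours worked growth = (4915.2 − 4800) / 4800 = 2.4%.
Labor's share = 1 − 0.28 = 0.72.
Capital: 0.28 × (-1.3) = -0.364 pp.
Hours worked: 0.72 × 2.4 = 1.728 pp.
TFP growth = 2.8 − 1.364 = 1.436%.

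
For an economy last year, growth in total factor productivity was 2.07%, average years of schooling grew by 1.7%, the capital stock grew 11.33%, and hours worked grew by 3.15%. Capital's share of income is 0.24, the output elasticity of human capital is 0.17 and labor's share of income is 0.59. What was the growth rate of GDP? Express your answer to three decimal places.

Labor's share = 1 − 0.24 − 0.17 = 0.59.
The capital stock: 0.24 × 11.33 = 2.7192 pp.
Average years of schooling: 0.17 × 1.7 = 0.289 pp.
Hours worked: 0.59 × 3.15 = 1.8585 pp.
Output growth = 2.07 + 4.8667 = 6.9367%.

GDP growth was 6.937%.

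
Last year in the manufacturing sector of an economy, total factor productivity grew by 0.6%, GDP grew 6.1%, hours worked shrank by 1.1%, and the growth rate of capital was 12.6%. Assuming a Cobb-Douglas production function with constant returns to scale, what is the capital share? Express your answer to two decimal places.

0.48

gY = gA + α·gK + (1−α)·gL, so gY − gA − gL = α(gK − gL).
6.1 − 0.6 + 1.1 = α × (12.6 − (-1.1)).
6.6 = 13.7 α, so α = 0.4818.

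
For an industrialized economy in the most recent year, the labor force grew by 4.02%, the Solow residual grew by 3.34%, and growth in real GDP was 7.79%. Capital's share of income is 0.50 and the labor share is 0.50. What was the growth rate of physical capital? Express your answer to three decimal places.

4.880%

Labor's share = 1 − 0.5 = 0.5.
gY = gA + 0.5×4.02 + 0.5×g.
0.5×g = 7.79 − 3.34 − 2.01 = 2.44.
g = 2.44 / 0.5 = 4.88%.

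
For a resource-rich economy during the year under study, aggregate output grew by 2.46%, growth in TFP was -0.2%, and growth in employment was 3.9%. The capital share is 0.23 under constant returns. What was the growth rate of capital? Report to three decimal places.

-1.491%

Labor's share = 1 − 0.23 = 0.77.
gY = gA + 0.77×3.9 + 0.23×g.
0.23×g = 2.46 + 0.2 − 3.003 = -0.343.
g = -0.343 / 0.23 = -1.4913%.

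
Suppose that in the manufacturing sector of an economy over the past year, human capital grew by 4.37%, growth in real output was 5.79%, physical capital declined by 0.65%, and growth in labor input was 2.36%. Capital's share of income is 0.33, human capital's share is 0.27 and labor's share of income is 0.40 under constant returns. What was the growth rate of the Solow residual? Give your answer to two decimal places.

The Solow residual growth was 3.88%.

Labor's share = 1 − 0.33 − 0.27 = 0.4.
Physical capital: 0.33 × (-0.65) = -0.2145 pp.
Human capital: 0.27 × 4.37 = 1.1799 pp.
Labor input: 0.4 × 2.36 = 0.944 pp.
TFP growth = 5.79 − 1.9094 = 3.8806%.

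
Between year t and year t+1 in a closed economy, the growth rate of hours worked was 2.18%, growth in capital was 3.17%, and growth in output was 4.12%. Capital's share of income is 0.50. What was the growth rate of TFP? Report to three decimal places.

1.445%

Labor's share = 1 − 0.5 = 0.5.
Capital: 0.5 × 3.17 = 1.585 pp.
Hours worked: 0.5 × 2.18 = 1.09 pp.
TFP growth = 4.12 − 2.675 = 1.445%.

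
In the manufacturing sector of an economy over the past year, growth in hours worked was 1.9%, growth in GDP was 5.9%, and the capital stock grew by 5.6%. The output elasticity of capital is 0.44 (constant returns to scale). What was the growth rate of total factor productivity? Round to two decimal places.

Labor's share = 1 − 0.44 = 0.56.
The capital stock: 0.44 × 5.6 = 2.464 pp.
Hours worked: 0.56 × 1.9 = 1.064 pp.
TFP growth = 5.9 − 3.528 = 2.372%.

Total factor productivity growth was 2.37%.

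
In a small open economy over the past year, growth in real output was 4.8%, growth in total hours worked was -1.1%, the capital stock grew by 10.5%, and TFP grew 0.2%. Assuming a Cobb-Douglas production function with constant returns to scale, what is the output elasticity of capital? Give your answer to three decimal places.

gY = gA + α·gK + (1−α)·gL, so gY − gA − gL = α(gK − gL).
4.8 − 0.2 + 1.1 = α × (10.5 − (-1.1)).
5.7 = 11.6 α, so α = 0.49138.

The output elasticity of capital is 0.491.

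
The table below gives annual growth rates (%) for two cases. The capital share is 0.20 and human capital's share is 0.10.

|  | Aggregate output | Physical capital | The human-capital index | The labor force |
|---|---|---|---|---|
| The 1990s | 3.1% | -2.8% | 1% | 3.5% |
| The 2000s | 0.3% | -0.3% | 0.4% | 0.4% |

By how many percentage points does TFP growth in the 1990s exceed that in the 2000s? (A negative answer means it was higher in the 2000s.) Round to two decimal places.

1.07 percentage points

Labor's share = 1 − 0.2 − 0.1 = 0.7.
The 1990s: TFP = 3.1 + 0.56 − 0.1 − 2.45 = 1.11%.
The 2000s: TFP = 0.3 + 0.06 − 0.04 − 0.28 = 0.04%.
Difference = 1.11 − (0.04) = 1.07 pp.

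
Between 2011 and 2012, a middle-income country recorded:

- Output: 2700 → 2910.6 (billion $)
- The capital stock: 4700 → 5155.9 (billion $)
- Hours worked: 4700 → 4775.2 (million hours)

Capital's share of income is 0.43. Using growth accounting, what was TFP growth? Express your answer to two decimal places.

Output growth = (2910.6 − 2700) / 2700 = 7.8%.
The capital stock growth = (5155.9 − 4700) / 4700 = 9.7%.
Hours worked growth = (4775.2 − 4700) / 4700 = 1.6%.
Labor's share = 1 − 0.43 = 0.57.
The capital stock: 0.43 × 9.7 = 4.171 pp.
Hours worked: 0.57 × 1.6 = 0.912 pp.
TFP growth = 7.8 − 5.083 = 2.717%.

2.72%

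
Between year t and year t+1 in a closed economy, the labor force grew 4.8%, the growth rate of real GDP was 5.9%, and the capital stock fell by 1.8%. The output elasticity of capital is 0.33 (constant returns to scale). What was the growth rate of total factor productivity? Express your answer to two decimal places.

Labor's share = 1 − 0.33 = 0.67.
The capital stock: 0.33 × (-1.8) = -0.594 pp.
The labor force: 0.67 × 4.8 = 3.216 pp.
TFP growth = 5.9 − 2.622 = 3.278%.

3.28%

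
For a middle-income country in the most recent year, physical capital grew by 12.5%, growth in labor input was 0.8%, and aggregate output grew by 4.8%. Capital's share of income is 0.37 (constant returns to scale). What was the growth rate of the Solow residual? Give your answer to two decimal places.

Labor's share = 1 − 0.37 = 0.63.
Physical capital: 0.37 × 12.5 = 4.625 pp.
Labor input: 0.63 × 0.8 = 0.504 pp.
TFP growth = 4.8 − 5.129 = -0.329%.

-0.33%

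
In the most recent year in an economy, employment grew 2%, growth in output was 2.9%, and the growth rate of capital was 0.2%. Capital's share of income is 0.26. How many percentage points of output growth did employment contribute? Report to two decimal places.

Labor's share = 1 − 0.26 = 0.74.
Contribution = share × growth = 0.74 × 2 = 1.48 pp.

1.48 pp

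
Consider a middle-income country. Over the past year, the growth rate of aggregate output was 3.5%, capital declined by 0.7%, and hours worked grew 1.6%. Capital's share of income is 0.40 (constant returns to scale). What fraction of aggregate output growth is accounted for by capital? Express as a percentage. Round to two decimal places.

Capital contributed 0.4 × (-0.7) = -0.28 pp.
Share of growth = -0.28 / 3.5 × 100 = -8%.

Capital accounted for -8.00% of growth.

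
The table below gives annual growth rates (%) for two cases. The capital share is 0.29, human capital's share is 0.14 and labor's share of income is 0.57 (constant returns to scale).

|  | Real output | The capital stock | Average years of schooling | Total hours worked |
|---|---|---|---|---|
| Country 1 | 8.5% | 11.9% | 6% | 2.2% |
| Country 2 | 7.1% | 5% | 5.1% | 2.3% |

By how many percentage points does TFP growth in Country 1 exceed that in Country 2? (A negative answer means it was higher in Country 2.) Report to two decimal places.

-0.67 percentage points

Labor's share = 1 − 0.29 − 0.14 = 0.57.
Country 1: TFP = 8.5 − 3.451 − 0.84 − 1.254 = 2.955%.
Country 2: TFP = 7.1 − 1.45 − 0.714 − 1.311 = 3.625%.
Difference = 2.955 − (3.625) = -0.67 pp.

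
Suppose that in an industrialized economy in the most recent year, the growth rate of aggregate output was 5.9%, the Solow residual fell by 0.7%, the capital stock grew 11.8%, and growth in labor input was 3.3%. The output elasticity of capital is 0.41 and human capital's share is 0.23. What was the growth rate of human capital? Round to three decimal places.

Labor's share = 1 − 0.41 − 0.23 = 0.36.
gY = gA + 0.41×11.8 + 0.36×3.3 + 0.23×g.
0.23×g = 5.9 + 0.7 − 6.026 = 0.574.
g = 0.574 / 0.23 = 2.49565%.

2.496%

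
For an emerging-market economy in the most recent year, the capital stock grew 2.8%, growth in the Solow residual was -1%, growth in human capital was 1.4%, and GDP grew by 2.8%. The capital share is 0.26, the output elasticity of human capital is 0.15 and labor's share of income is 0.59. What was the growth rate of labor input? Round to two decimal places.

Labor's share = 1 − 0.26 − 0.15 = 0.59.
gY = gA + 0.26×2.8 + 0.15×1.4 + 0.59×g.
0.59×g = 2.8 + 1 − 0.938 = 2.862.
g = 2.862 / 0.59 = 4.8508%.

4.85%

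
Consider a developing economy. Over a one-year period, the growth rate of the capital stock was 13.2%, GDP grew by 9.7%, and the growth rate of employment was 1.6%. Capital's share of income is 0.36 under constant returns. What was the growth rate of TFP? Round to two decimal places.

3.92%

Labor's share = 1 − 0.36 = 0.64.
The capital stock: 0.36 × 13.2 = 4.752 pp.
Employment: 0.64 × 1.6 = 1.024 pp.
TFP growth = 9.7 − 5.776 = 3.924%.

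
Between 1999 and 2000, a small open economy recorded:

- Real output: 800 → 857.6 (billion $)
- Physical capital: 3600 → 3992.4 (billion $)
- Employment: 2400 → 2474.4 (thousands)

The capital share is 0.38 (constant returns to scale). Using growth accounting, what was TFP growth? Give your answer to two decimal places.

1.14%

Real output growth = (857.6 − 800) / 800 = 7.2%.
Physical capital growth = (3992.4 − 3600) / 3600 = 10.9%.
Employment growth = (2474.4 − 2400) / 2400 = 3.1%.
Labor's share = 1 − 0.38 = 0.62.
Physical capital: 0.38 × 10.9 = 4.142 pp.
Employment: 0.62 × 3.1 = 1.922 pp.
TFP growth = 7.2 − 6.064 = 1.136%.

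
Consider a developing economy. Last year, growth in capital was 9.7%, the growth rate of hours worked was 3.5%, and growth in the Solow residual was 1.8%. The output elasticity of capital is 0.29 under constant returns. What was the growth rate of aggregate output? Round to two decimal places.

7.10%

Labor's share = 1 − 0.29 = 0.71.
Capital: 0.29 × 9.7 = 2.813 pp.
Hours worked: 0.71 × 3.5 = 2.485 pp.
Output growth = 1.8 + 5.298 = 7.098%.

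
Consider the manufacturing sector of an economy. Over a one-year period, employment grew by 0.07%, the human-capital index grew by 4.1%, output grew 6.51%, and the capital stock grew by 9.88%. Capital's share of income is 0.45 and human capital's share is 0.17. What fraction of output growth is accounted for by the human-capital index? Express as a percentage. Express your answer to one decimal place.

The human-capital index contributed 0.17 × 4.1 = 0.697 pp.
Share of growth = 0.697 / 6.51 × 100 = 10.707%.

The human-capital index accounted for 10.7% of growth.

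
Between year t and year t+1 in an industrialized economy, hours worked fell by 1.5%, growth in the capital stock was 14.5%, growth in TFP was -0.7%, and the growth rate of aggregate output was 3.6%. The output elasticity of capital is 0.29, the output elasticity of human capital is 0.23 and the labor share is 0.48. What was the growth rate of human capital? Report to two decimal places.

Human capital grew 3.54%.

Labor's share = 1 − 0.29 − 0.23 = 0.48.
gY = gA + 0.29×14.5 + 0.48×(-1.5) + 0.23×g.
0.23×g = 3.6 + 0.7 − 3.485 = 0.815.
g = 0.815 / 0.23 = 3.5435%.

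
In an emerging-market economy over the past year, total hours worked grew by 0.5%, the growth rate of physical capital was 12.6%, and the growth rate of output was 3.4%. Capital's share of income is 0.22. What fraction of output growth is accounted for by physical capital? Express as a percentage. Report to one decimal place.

Physical capital contributed 0.22 × 12.6 = 2.772 pp.
Share of growth = 2.772 / 3.4 × 100 = 81.529%.

81.5%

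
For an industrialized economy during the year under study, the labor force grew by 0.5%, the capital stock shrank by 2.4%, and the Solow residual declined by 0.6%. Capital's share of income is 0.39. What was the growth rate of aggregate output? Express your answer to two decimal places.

-1.23%

Labor's share = 1 − 0.39 = 0.61.
The capital stock: 0.39 × (-2.4) = -0.936 pp.
The labor force: 0.61 × 0.5 = 0.305 pp.
Output growth = -0.6 + (-0.631) = -1.231%.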